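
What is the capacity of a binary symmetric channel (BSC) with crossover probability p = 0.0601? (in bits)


H(p) = -p*log2(p) - (1-p)*log2(1-p) = -0.0601*log2(0.0601) - 0.9399*log2(0.9399) = 0.243795 + 0.084047 = 0.3278. C = 1 - H(p) = 1 - 0.3278 = 0.6722

0.6722 bits


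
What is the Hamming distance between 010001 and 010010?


Count differing positions: . . . . ^ ^ = 2 differences

2


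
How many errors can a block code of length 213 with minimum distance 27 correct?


Correction capability = floor((d-1)/2) = floor((27-1)/2) = 13

13 errors


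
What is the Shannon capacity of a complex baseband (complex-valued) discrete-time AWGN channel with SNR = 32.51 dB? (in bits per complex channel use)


SNR_linear = 10^(32.51/10) = 1782.3788; C = log2(1 + SNR_linear) = log2(1 + 1782.3788) = 10.8004

10.8004 bits/channel use


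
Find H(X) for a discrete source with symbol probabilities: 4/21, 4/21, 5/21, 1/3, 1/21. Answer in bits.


H = -sum(p_i * log2(p_i)). Terms: -(4/21)*log2(4/21) = 0.455680; -(4/21)*log2(4/21) = 0.455680; -(5/21)*log2(5/21) = 0.492950; -(1/3)*log2(1/3) = 0.528321; -(1/21)*log2(1/21) = 0.209158. H = 0.455680 + 0.455680 + 0.492950 + 0.528321 + 0.209158 = 2.1418

2.1418 bits


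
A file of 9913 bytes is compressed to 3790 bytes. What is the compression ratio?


Ratio = original / compressed = 9913 / 3790 = 2.6156

2.6156


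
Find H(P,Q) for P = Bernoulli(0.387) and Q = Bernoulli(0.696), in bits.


H(P,Q) = -p*log2(q) - (1-p)*log2(1-q). -0.387*log2(0.696) = 0.202339; -0.613*log2(0.304) = 1.053046. H(P,Q) = 0.202339 + 1.053046 = 1.2554

1.2554 bits


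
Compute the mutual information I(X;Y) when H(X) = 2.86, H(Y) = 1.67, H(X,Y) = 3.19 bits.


I(X;Y) = H(X) + H(Y) - H(X,Y) = 2.86 + 1.67 - 3.19 = 1.34

1.34 bits


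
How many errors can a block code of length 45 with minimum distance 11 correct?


Correction capability = floor((d-1)/2) = floor((11-1)/2) = 5

5 errors


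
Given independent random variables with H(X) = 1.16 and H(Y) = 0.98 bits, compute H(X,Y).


For independent variables, H(X,Y) = H(X) + H(Y) = 1.16 + 0.98 = 2.14

2.14 bits


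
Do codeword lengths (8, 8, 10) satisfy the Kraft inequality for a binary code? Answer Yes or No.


Kraft sum = sum(2^(-l_i)) = 0.0088, need <= 1. Result: satisfied (a binary prefix-free code with these lengths exists)

Yes


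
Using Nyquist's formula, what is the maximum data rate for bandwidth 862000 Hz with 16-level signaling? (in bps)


Rate = 2 * B * log2(M) = 2 * 862000 * 4.0 = 6896000.0

6896000.0 bps


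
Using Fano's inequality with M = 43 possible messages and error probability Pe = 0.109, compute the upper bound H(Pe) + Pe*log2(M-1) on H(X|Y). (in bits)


H(Pe) = -Pe*log2(Pe) - (1-Pe)*log2(1-Pe) = -0.109*log2(0.109) - 0.891*log2(0.891) = 0.348538 + 0.148354 = 0.4969. Pe*log2(M-1) = 0.109*log2(42) = 0.587763. Bound = H(Pe) + Pe*log2(M-1) = 0.348538 + 0.148354 + 0.587763 = 1.0847

1.0847 bits


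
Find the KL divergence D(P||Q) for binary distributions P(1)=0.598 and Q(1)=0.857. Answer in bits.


KL = p*log2(p/q) + (1-p)*log2((1-p)/(1-q)) = 0.598*log2(0.598/0.857) + 0.402*log2(0.402/0.143) = 0.289

0.289 bits


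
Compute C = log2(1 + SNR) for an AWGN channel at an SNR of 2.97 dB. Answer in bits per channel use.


SNR_linear = 10^(2.97/10) = 1.9815; C = log2(1 + SNR_linear) = log2(1 + 1.9815) = 1.5761

1.5761 bits/channel use


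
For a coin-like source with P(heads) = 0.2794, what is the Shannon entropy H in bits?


H = -p*log2(p) - (1-p)*log2(1-p). -0.2794*log2(0.2794) = 0.513983; -0.7206*log2(0.7206) = 0.340649. H = 0.513983 + 0.340649 = 0.8546

0.8546 bits


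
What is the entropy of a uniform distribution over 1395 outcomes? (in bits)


H = log2(n) = log2(1395) = 10.446

10.446 bits


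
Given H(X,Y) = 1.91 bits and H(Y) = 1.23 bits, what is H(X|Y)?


H(X|Y) = H(X,Y) - H(Y) = 1.91 - 1.23 = 0.68

0.68 bits


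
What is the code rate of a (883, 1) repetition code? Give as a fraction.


Rate = k/n = 1/883

1/883


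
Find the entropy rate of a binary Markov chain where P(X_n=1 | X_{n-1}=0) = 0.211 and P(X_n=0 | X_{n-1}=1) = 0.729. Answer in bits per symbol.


Stationary distribution: pi_0 = p10/(p01+p10) = 0.7755, pi_1 = 0.2245. Entropy rate H' = pi_0*H(p01) + pi_1*H(p10) = 0.7755*0.7434 + 0.2245*0.8429 = 0.7657

0.7657 bits/symbol


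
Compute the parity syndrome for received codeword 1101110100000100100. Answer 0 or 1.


Syndrome = XOR of all bits = 1 XOR 1 XOR 0 XOR 1 XOR 1 XOR 1 XOR 0 XOR 1 XOR 0 XOR 0 XOR 0 XOR 0 XOR 0 XOR 1 XOR 0 XOR 0 XOR 1 XOR 0 XOR 0 = 0

0


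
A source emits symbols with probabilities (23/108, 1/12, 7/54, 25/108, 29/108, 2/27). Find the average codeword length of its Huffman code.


Huffman construction (repeatedly merge the two least-probable nodes; each merge adds 1 bit to every symbol beneath it): 2/27 + 1/12 = 17/108; 7/54 + 17/108 = 31/108; 23/108 + 25/108 = 4/9; 29/108 + 31/108 = 5/9; 4/9 + 5/9 = 1. Resulting codeword lengths (in the order the probabilities were given): (2, 4, 3, 2, 2, 4). L_avg = sum(p_i * l_i) = 23/108*2 + 1/12*4 + 7/54*3 + 25/108*2 + 29/108*2 + 2/27*4 = 22/9 = 2.4444

2.4444 bits


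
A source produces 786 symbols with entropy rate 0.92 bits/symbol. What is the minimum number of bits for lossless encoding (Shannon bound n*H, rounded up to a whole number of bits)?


Minimum bits >= n * H = 786 * 0.92 = 723.12, rounded up to a whole number of bits = 724

724 bits


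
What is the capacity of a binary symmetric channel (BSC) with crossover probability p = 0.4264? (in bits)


H(p) = -p*log2(p) - (1-p)*log2(1-p) = -0.4264*log2(0.4264) - 0.5736*log2(0.5736) = 0.524353 + 0.459960 = 0.9843. C = 1 - H(p) = 1 - 0.9843 = 0.0157

0.0157 bits


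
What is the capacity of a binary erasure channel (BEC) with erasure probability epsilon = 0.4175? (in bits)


C = 1 - epsilon = 1 - 0.4175 = 0.5825

0.5825 bits


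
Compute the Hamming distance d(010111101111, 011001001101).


Count differing positions: . . ^ ^ ^ . ^ . . . ^ . = 5 differences

5


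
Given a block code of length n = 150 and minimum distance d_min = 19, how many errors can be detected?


Detection capability = d_min - 1 = 19 - 1 = 18

18 errors


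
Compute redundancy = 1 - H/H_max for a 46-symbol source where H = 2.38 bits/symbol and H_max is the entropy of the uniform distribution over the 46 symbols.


H_max = log2(K) = log2(46) = 5.5236 bits/symbol. Redundancy = 1 - H/H_max = 1 - 2.38/5.5236 = 1 - 0.4309 = 0.5691

0.5691


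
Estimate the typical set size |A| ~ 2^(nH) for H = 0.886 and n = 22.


log2|A_typical| = nH = 22 * 0.886 = 19.492, so |A_typical| ~ 2^19.492 = 7.374e+05

7.374e+05


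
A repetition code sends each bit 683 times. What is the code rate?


Rate = k/n = 1/683

1/683


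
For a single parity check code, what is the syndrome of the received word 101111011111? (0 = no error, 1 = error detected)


Syndrome = XOR of all bits = 1 XOR 0 XOR 1 XOR 1 XOR 1 XOR 1 XOR 0 XOR 1 XOR 1 XOR 1 XOR 1 XOR 1 = 0

0


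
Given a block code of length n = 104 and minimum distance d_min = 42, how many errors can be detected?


Detection capability = d_min - 1 = 42 - 1 = 41

41 errors


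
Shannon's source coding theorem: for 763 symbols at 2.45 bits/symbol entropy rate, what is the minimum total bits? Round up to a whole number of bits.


Minimum bits >= n * H = 763 * 2.45 = 1869.35, rounded up to a whole number of bits = 1870

1870 bits


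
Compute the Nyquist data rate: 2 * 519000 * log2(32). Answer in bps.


Rate = 2 * B * log2(M) = 2 * 519000 * 5.0 = 5190000.0

5190000.0 bps


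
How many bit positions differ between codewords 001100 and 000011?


Count differing positions: . . ^ ^ ^ ^ = 4 differences

4


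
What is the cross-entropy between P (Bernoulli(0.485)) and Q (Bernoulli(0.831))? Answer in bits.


H(P,Q) = -p*log2(q) - (1-p)*log2(1-q). -0.485*log2(0.831) = 0.129534; -0.515*log2(0.169) = 1.320926. H(P,Q) = 0.129534 + 1.320926 = 1.4505

1.4505 bits


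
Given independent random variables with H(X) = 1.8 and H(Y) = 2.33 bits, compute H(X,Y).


For independent variables, H(X,Y) = H(X) + H(Y) = 1.8 + 2.33 = 4.13

4.13 bits


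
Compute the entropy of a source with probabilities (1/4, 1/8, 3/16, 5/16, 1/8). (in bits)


H = -sum(p_i * log2(p_i)). Terms: -(1/4)*log2(1/4) = 0.500000; -(1/8)*log2(1/8) = 0.375000; -(3/16)*log2(3/16) = 0.452820; -(5/16)*log2(5/16) = 0.524397; -(1/8)*log2(1/8) = 0.375000. H = 0.500000 + 0.375000 + 0.452820 + 0.524397 + 0.375000 = 2.2272

2.2272 bits


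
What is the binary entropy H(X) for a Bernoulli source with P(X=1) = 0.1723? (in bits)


H = -p*log2(p) - (1-p)*log2(1-p). -0.1723*log2(0.1723) = 0.437126; -0.8277*log2(0.8277) = 0.225813. H = 0.437126 + 0.225813 = 0.6629

0.6629 bits


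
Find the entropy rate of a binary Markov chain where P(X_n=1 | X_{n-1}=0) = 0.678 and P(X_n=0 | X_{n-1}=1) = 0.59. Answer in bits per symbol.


Stationary distribution: pi_0 = p10/(p01+p10) = 0.4653, pi_1 = 0.5347. Entropy rate H' = pi_0*H(p01) + pi_1*H(p10) = 0.4653*0.9065 + 0.5347*0.9765 = 0.9439

0.9439 bits/symbol


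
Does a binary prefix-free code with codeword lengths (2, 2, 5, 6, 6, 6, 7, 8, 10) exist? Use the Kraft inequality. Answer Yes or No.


Kraft sum = sum(2^(-l_i)) = 0.5908, need <= 1. Result: satisfied (a binary prefix-free code with these lengths exists)

Yes


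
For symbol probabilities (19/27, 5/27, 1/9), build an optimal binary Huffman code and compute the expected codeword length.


Huffman construction (repeatedly merge the two least-probable nodes; each merge adds 1 bit to every symbol beneath it): 1/9 + 5/27 = 8/27; 8/27 + 19/27 = 1. Resulting codeword lengths (in the order the probabilities were given): (1, 2, 2). L_avg = sum(p_i * l_i) = 19/27*1 + 5/27*2 + 1/9*2 = 35/27 = 1.2963

1.2963 bits


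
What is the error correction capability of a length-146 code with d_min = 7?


Correction capability = floor((d-1)/2) = floor((7-1)/2) = 3

3 errors


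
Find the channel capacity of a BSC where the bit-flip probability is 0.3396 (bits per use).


H(p) = -p*log2(p) - (1-p)*log2(1-p) = -0.3396*log2(0.3396) - 0.6604*log2(0.6604) = 0.529128 + 0.395307 = 0.9244. C = 1 - H(p) = 1 - 0.9244 = 0.0756

0.0756 bits


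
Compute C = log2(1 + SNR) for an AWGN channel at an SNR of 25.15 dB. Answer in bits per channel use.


SNR_linear = 10^(25.15/10) = 327.3407; C = log2(1 + SNR_linear) = log2(1 + 327.3407) = 8.359

8.359 bits/channel use


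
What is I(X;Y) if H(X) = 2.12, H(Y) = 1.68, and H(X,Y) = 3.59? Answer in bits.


I(X;Y) = H(X) + H(Y) - H(X,Y) = 2.12 + 1.68 - 3.59 = 0.21

0.21 bits


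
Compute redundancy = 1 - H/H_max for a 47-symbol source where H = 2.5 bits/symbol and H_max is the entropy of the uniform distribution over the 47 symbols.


H_max = log2(K) = log2(47) = 5.5546 bits/symbol. Redundancy = 1 - H/H_max = 1 - 2.5/5.5546 = 1 - 0.4501 = 0.5499

0.5499


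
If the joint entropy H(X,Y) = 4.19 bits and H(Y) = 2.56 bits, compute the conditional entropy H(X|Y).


H(X|Y) = H(X,Y) - H(Y) = 4.19 - 2.56 = 1.63

1.63 bits


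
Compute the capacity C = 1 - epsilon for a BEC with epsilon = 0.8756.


C = 1 - epsilon = 1 - 0.8756 = 0.1244

0.1244 bits


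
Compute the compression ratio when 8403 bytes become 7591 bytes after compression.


Ratio = original / compressed = 8403 / 7591 = 1.107

1.107


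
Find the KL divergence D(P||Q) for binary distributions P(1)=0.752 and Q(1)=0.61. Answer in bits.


KL = p*log2(p/q) + (1-p)*log2((1-p)/(1-q)) = 0.752*log2(0.752/0.61) + 0.248*log2(0.248/0.39) = 0.0651

0.0651 bits


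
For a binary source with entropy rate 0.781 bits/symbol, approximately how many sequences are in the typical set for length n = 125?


log2|A_typical| = nH = 125 * 0.781 = 97.625, so |A_typical| ~ 2^97.625 = 2.444e+29

2.444e+29


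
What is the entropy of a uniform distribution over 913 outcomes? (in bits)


H = log2(n) = log2(913) = 9.8345

9.8345 bits


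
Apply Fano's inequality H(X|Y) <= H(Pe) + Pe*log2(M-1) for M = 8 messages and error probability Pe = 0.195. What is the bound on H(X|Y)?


H(Pe) = -Pe*log2(Pe) - (1-Pe)*log2(1-Pe) = -0.195*log2(0.195) - 0.805*log2(0.805) = 0.459899 + 0.251916 = 0.7118. Pe*log2(M-1) = 0.195*log2(7) = 0.547434. Bound = H(Pe) + Pe*log2(M-1) = 0.459899 + 0.251916 + 0.547434 = 1.2592

1.2592 bits


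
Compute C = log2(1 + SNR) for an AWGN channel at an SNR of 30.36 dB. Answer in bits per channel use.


SNR_linear = 10^(30.36/10) = 1086.4256; C = log2(1 + SNR_linear) = log2(1 + 1086.4256) = 10.0867

10.0867 bits/channel use


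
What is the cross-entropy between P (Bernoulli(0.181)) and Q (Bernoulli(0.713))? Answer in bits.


H(P,Q) = -p*log2(q) - (1-p)*log2(1-q). -0.181*log2(0.713) = 0.088333; -0.819*log2(0.287) = 1.474919. H(P,Q) = 0.088333 + 1.474919 = 1.5633

1.5633 bits


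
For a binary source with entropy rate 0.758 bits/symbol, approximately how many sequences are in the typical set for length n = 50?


log2|A_typical| = nH = 50 * 0.758 = 37.9, so |A_typical| ~ 2^37.9 = 2.565e+11

2.565e+11


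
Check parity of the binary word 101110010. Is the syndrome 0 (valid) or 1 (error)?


Syndrome = XOR of all bits = 1 XOR 0 XOR 1 XOR 1 XOR 1 XOR 0 XOR 0 XOR 1 XOR 0 = 1

1


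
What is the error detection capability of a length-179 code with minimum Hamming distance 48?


Detection capability = d_min - 1 = 48 - 1 = 47

47 errors


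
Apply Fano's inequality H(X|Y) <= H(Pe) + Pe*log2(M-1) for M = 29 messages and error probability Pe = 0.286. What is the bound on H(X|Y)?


H(Pe) = -Pe*log2(Pe) - (1-Pe)*log2(1-Pe) = -0.286*log2(0.286) - 0.714*log2(0.714) = 0.516491 + 0.347007 = 0.8635. Pe*log2(M-1) = 0.286*log2(28) = 1.374904. Bound = H(Pe) + Pe*log2(M-1) = 0.516491 + 0.347007 + 1.374904 = 2.2384

2.2384 bits


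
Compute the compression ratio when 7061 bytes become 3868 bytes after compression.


Ratio = original / compressed = 7061 / 3868 = 1.8255

1.8255


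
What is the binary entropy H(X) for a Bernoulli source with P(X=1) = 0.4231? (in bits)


H = -p*log2(p) - (1-p)*log2(1-p). -0.4231*log2(0.4231) = 0.525037; -0.5769*log2(0.5769) = 0.457832. H = 0.525037 + 0.457832 = 0.9829

0.9829 bits


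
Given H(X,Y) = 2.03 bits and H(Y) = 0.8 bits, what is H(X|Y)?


H(X|Y) = H(X,Y) - H(Y) = 2.03 - 0.8 = 1.23

1.23 bits


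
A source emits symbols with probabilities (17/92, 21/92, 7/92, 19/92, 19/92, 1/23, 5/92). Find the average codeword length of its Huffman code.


Huffman construction (repeatedly merge the two least-probable nodes; each merge adds 1 bit to every symbol beneath it): 1/23 + 5/92 = 9/92; 7/92 + 9/92 = 4/23; 4/23 + 17/92 = 33/92; 19/92 + 19/92 = 19/46; 21/92 + 33/92 = 27/46; 19/46 + 27/46 = 1. Resulting codeword lengths (in the order the probabilities were given): (3, 2, 4, 2, 2, 5, 5). L_avg = sum(p_i * l_i) = 17/92*3 + 21/92*2 + 7/92*4 + 19/92*2 + 19/92*2 + 1/23*5 + 5/92*5 = 121/46 = 2.6304

2.6304 bits


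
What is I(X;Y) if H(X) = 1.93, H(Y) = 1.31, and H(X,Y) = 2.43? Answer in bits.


I(X;Y) = H(X) + H(Y) - H(X,Y) = 1.93 + 1.31 - 2.43 = 0.81

0.81 bits


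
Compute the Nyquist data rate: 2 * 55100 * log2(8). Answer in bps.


Rate = 2 * B * log2(M) = 2 * 55100 * 3.0 = 330600.0

330600.0 bps


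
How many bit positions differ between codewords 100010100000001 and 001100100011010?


Count differing positions: ^ . ^ ^ ^ . . . . . ^ ^ . ^ ^ = 8 differences

8


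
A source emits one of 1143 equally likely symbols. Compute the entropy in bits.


H = log2(n) = log2(1143) = 10.1586

10.1586 bits


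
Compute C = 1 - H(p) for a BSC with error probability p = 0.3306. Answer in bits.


H(p) = -p*log2(p) - (1-p)*log2(1-p) = -0.3306*log2(0.3306) - 0.6694*log2(0.6694) = 0.527916 + 0.387622 = 0.9155. C = 1 - H(p) = 1 - 0.9155 = 0.0845

0.0845 bits


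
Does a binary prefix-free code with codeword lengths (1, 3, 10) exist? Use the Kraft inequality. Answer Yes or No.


Kraft sum = sum(2^(-l_i)) = 0.626, need <= 1. Result: satisfied (a binary prefix-free code with these lengths exists)

Yes


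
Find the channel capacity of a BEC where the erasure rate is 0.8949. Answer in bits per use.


C = 1 - epsilon = 1 - 0.8949 = 0.1051

0.1051 bits


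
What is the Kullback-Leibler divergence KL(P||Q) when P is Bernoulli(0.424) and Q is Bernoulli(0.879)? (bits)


KL = p*log2(p/q) + (1-p)*log2((1-p)/(1-q)) = 0.424*log2(0.424/0.879) + 0.576*log2(0.576/0.121) = 0.8506

0.8506 bits


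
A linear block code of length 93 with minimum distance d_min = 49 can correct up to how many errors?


Correction capability = floor((d-1)/2) = floor((49-1)/2) = 24

24 errors


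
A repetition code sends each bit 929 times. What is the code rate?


Rate = k/n = 1/929

1/929


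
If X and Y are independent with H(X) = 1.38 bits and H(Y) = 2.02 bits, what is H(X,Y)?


For independent variables, H(X,Y) = H(X) + H(Y) = 1.38 + 2.02 = 3.4

3.4 bits


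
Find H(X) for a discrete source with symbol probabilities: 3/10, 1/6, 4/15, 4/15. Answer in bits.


H = -sum(p_i * log2(p_i)). Terms: -(3/10)*log2(3/10) = 0.521090; -(1/6)*log2(1/6) = 0.430827; -(4/15)*log2(4/15) = 0.508504; -(4/15)*log2(4/15) = 0.508504. H = 0.521090 + 0.430827 + 0.508504 + 0.508504 = 1.9689

1.9689 bits


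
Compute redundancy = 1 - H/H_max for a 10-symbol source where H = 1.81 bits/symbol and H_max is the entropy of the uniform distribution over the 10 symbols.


H_max = log2(K) = log2(10) = 3.3219 bits/symbol. Redundancy = 1 - H/H_max = 1 - 1.81/3.3219 = 1 - 0.5449 = 0.4551

0.4551


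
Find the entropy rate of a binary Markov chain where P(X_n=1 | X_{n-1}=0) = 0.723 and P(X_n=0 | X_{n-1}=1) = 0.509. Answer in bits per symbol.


Stationary distribution: pi_0 = p10/(p01+p10) = 0.4131, pi_1 = 0.5869. Entropy rate H' = pi_0*H(p01) + pi_1*H(p10) = 0.4131*0.8513 + 0.5869*0.9998 = 0.9384

0.9384 bits/symbol


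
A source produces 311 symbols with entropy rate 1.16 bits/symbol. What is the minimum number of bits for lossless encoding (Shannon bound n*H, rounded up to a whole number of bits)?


Minimum bits >= n * H = 311 * 1.16 = 360.76, rounded up to a whole number of bits = 361

361 bits


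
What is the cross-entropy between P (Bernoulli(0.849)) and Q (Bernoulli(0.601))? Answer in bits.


H(P,Q) = -p*log2(q) - (1-p)*log2(1-q). -0.849*log2(0.601) = 0.623644; -0.151*log2(0.399) = 0.200156. H(P,Q) = 0.623644 + 0.200156 = 0.8238

0.8238 bits


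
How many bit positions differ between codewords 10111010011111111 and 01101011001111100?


Count differing positions: ^ ^ . ^ . . . ^ . ^ . . . . . ^ ^ = 7 differences

7


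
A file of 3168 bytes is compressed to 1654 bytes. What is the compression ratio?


Ratio = original / compressed = 3168 / 1654 = 1.9154

1.9154


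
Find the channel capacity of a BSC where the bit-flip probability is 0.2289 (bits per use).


H(p) = -p*log2(p) - (1-p)*log2(1-p) = -0.2289*log2(0.2289) - 0.7711*log2(0.7711) = 0.486919 + 0.289170 = 0.7761. C = 1 - H(p) = 1 - 0.7761 = 0.2239

0.2239 bits


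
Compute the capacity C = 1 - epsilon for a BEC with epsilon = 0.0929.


C = 1 - epsilon = 1 - 0.0929 = 0.9071

0.9071 bits


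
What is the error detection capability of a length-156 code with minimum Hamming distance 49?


Detection capability = d_min - 1 = 49 - 1 = 48

48 errors


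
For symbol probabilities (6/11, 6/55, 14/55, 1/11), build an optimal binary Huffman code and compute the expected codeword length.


Huffman construction (repeatedly merge the two least-probable nodes; each merge adds 1 bit to every symbol beneath it): 1/11 + 6/55 = 1/5; 1/5 + 14/55 = 5/11; 5/11 + 6/11 = 1. Resulting codeword lengths (in the order the probabilities were given): (1, 3, 2, 3). L_avg = sum(p_i * l_i) = 6/11*1 + 6/55*3 + 14/55*2 + 1/11*3 = 91/55 = 1.6545

1.6545 bits


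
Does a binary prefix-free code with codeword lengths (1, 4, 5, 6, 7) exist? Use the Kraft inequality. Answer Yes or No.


Kraft sum = sum(2^(-l_i)) = 0.6172, need <= 1. Result: satisfied (a binary prefix-free code with these lengths exists)

Yes


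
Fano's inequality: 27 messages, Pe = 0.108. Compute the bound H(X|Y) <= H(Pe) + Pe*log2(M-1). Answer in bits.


H(Pe) = -Pe*log2(Pe) - (1-Pe)*log2(1-Pe) = -0.108*log2(0.108) - 0.892*log2(0.892) = 0.346777 + 0.147077 = 0.4939. Pe*log2(M-1) = 0.108*log2(26) = 0.507647. Bound = H(Pe) + Pe*log2(M-1) = 0.346777 + 0.147077 + 0.507647 = 1.0015

1.0015 bits


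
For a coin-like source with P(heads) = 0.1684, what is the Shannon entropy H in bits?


H = -p*log2(p) - (1-p)*log2(1-p). -0.1684*log2(0.1684) = 0.432794; -0.8316*log2(0.8316) = 0.221237. H = 0.432794 + 0.221237 = 0.654

0.654 bits


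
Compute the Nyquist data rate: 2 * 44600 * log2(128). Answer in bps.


Rate = 2 * B * log2(M) = 2 * 44600 * 7.0 = 624400.0

624400.0 bps


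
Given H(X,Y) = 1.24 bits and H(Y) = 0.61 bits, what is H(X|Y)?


H(X|Y) = H(X,Y) - H(Y) = 1.24 - 0.61 = 0.63

0.63 bits


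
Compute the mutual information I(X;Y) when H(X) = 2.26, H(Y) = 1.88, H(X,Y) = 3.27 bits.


I(X;Y) = H(X) + H(Y) - H(X,Y) = 2.26 + 1.88 - 3.27 = 0.87

0.87 bits


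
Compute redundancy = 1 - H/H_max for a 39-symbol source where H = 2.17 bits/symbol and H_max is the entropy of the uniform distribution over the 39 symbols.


H_max = log2(K) = log2(39) = 5.2854 bits/symbol. Redundancy = 1 - H/H_max = 1 - 2.17/5.2854 = 1 - 0.4106 = 0.5894

0.5894


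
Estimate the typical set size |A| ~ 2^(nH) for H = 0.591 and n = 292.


log2|A_typical| = nH = 292 * 0.591 = 172.572, so |A_typical| ~ 2^172.572 = 8.899e+51

8.899e+51


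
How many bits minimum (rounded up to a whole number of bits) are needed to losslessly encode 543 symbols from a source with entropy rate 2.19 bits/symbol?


Minimum bits >= n * H = 543 * 2.19 = 1189.17, rounded up to a whole number of bits = 1190

1190 bits


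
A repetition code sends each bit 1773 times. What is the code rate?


Rate = k/n = 1/1773

1/1773


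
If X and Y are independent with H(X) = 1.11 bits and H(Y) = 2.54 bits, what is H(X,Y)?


For independent variables, H(X,Y) = H(X) + H(Y) = 1.11 + 2.54 = 3.65

3.65 bits


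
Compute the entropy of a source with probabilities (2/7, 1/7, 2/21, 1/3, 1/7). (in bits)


H = -sum(p_i * log2(p_i)). Terms: -(2/7)*log2(2/7) = 0.516387; -(1/7)*log2(1/7) = 0.401051; -(2/21)*log2(2/21) = 0.323078; -(1/3)*log2(1/3) = 0.528321; -(1/7)*log2(1/7) = 0.401051. H = 0.516387 + 0.401051 + 0.323078 + 0.528321 + 0.401051 = 2.1699

2.1699 bits


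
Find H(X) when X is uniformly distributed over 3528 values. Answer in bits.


H = log2(n) = log2(3528) = 11.7846

11.7846 bits


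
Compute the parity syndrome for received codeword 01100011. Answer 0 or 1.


Syndrome = XOR of all bits = 0 XOR 1 XOR 1 XOR 0 XOR 0 XOR 0 XOR 1 XOR 1 = 0

0


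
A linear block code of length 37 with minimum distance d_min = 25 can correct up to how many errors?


Correction capability = floor((d-1)/2) = floor((25-1)/2) = 12

12 errors


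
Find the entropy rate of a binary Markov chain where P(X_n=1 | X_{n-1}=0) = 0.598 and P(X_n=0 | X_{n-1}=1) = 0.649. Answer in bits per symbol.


Stationary distribution: pi_0 = p10/(p01+p10) = 0.5204, pi_1 = 0.4796. Entropy rate H' = pi_0*H(p01) + pi_1*H(p10) = 0.5204*0.9721 + 0.4796*0.935 = 0.9543

0.9543 bits/symbol


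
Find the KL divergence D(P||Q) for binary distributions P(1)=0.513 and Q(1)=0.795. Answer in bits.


KL = p*log2(p/q) + (1-p)*log2((1-p)/(1-q)) = 0.513*log2(0.513/0.795) + 0.487*log2(0.487/0.205) = 0.2837

0.2837 bits


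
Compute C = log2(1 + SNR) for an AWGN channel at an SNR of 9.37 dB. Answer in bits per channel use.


SNR_linear = 10^(9.37/10) = 8.6497; C = log2(1 + SNR_linear) = log2(1 + 8.6497) = 3.2705

3.2705 bits/channel use


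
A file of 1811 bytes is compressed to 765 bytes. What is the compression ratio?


Ratio = original / compressed = 1811 / 765 = 2.3673

2.3673


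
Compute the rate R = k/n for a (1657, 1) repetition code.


Rate = k/n = 1/1657

1/1657


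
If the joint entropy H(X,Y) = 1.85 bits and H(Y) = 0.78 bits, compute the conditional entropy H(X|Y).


H(X|Y) = H(X,Y) - H(Y) = 1.85 - 0.78 = 1.07

1.07 bits


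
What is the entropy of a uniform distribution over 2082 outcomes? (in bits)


H = log2(n) = log2(2082) = 11.0238

11.0238 bits


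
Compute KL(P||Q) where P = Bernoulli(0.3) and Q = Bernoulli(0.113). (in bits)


KL = p*log2(p/q) + (1-p)*log2((1-p)/(1-q)) = 0.3*log2(0.3/0.113) + 0.7*log2(0.7/0.887) = 0.1835

0.1835 bits


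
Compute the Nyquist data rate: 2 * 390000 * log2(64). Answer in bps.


Rate = 2 * B * log2(M) = 2 * 390000 * 6.0 = 4680000.0

4680000.0 bps


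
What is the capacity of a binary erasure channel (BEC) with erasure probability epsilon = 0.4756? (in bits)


C = 1 - epsilon = 1 - 0.4756 = 0.5244

0.5244 bits


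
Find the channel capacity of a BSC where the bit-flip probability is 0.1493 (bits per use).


H(p) = -p*log2(p) - (1-p)*log2(1-p) = -0.1493*log2(0.1493) - 0.8507*log2(0.8507) = 0.409636 + 0.198449 = 0.6081. C = 1 - H(p) = 1 - 0.6081 = 0.3919

0.3919 bits


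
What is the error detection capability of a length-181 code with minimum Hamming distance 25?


Detection capability = d_min - 1 = 25 - 1 = 24

24 errors


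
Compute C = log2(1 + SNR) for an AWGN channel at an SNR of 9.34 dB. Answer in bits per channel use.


SNR_linear = 10^(9.34/10) = 8.5901; C = log2(1 + SNR_linear) = log2(1 + 8.5901) = 3.2616

3.2616 bits/channel use


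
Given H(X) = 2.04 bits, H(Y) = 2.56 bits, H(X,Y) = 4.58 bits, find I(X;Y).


I(X;Y) = H(X) + H(Y) - H(X,Y) = 2.04 + 2.56 - 4.58 = 0.02

0.02 bits


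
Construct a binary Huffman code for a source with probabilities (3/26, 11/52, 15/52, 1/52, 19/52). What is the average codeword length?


Huffman construction (repeatedly merge the two least-probable nodes; each merge adds 1 bit to every symbol beneath it): 1/52 + 3/26 = 7/52; 7/52 + 11/52 = 9/26; 15/52 + 9/26 = 33/52; 19/52 + 33/52 = 1. Resulting codeword lengths (in the order the probabilities were given): (4, 3, 2, 4, 1). L_avg = sum(p_i * l_i) = 3/26*4 + 11/52*3 + 15/52*2 + 1/52*4 + 19/52*1 = 55/26 = 2.1154

2.1154 bits


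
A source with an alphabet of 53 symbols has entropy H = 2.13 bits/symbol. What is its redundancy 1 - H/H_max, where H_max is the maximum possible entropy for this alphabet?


H_max = log2(K) = log2(53) = 5.7279 bits/symbol. Redundancy = 1 - H/H_max = 1 - 2.13/5.7279 = 1 - 0.3719 = 0.6281

0.6281


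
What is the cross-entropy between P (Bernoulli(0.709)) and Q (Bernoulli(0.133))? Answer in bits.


H(P,Q) = -p*log2(q) - (1-p)*log2(1-q). -0.709*log2(0.133) = 2.063546; -0.291*log2(0.867) = 0.059916. H(P,Q) = 2.063546 + 0.059916 = 2.1235

2.1235 bits


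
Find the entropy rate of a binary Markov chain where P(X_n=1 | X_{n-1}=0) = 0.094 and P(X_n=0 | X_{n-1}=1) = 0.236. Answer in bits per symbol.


Stationary distribution: pi_0 = p10/(p01+p10) = 0.7152, pi_1 = 0.2848. Entropy rate H' = pi_0*H(p01) + pi_1*H(p10) = 0.7152*0.4497 + 0.2848*0.7883 = 0.5461

0.5461 bits/symbol


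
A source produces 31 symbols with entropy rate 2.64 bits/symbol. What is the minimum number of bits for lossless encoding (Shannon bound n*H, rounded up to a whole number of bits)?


Minimum bits >= n * H = 31 * 2.64 = 81.84, rounded up to a whole number of bits = 82

82 bits


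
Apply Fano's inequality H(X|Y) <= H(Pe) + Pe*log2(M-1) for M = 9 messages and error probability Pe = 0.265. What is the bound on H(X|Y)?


H(Pe) = -Pe*log2(Pe) - (1-Pe)*log2(1-Pe) = -0.265*log2(0.265) - 0.735*log2(0.735) = 0.507723 + 0.326475 = 0.8342. Pe*log2(M-1) = 0.265*log2(8) = 0.795000. Bound = H(Pe) + Pe*log2(M-1) = 0.507723 + 0.326475 + 0.795000 = 1.6292

1.6292 bits


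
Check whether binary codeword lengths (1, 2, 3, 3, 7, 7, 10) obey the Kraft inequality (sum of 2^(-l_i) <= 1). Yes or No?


Kraft sum = sum(2^(-l_i)) = 1.0166, need <= 1. Result: violated (a binary prefix-free code with these lengths cannot exist)

No


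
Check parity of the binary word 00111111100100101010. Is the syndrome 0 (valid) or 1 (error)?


Syndrome = XOR of all bits = 0 XOR 0 XOR 1 XOR 1 XOR 1 XOR 1 XOR 1 XOR 1 XOR 1 XOR 0 XOR 0 XOR 1 XOR 0 XOR 0 XOR 1 XOR 0 XOR 1 XOR 0 XOR 1 XOR 0 = 1

1


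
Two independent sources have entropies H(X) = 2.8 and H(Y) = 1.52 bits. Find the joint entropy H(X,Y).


For independent variables, H(X,Y) = H(X) + H(Y) = 2.8 + 1.52 = 4.32

4.32 bits


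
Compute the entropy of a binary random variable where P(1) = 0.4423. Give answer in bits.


H = -p*log2(p) - (1-p)*log2(1-p). -0.4423*log2(0.4423) = 0.520544; -0.5577*log2(0.5577) = 0.469828. H = 0.520544 + 0.469828 = 0.9904

0.9904 bits


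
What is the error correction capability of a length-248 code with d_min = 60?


Correction capability = floor((d-1)/2) = floor((60-1)/2) = 29

29 errors


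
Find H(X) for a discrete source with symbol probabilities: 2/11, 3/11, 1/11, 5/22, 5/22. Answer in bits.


H = -sum(p_i * log2(p_i)). Terms: -(2/11)*log2(2/11) = 0.447169; -(3/11)*log2(3/11) = 0.511219; -(1/11)*log2(1/11) = 0.314494; -(5/22)*log2(5/22) = 0.485796; -(5/22)*log2(5/22) = 0.485796. H = 0.447169 + 0.511219 + 0.314494 + 0.485796 + 0.485796 = 2.2445

2.2445 bits


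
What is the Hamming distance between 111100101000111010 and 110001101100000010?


Count differing positions: . . ^ ^ . ^ . . . ^ . . ^ ^ ^ . . . = 7 differences

7


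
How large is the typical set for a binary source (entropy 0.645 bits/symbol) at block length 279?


log2|A_typical| = nH = 279 * 0.645 = 179.955, so |A_typical| ~ 2^179.955 = 1.485e+54

1.485e+54


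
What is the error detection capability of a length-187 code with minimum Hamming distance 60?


Detection capability = d_min - 1 = 60 - 1 = 59

59 errors


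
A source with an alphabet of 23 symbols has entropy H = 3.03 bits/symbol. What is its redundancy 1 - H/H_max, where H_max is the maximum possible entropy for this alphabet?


H_max = log2(K) = log2(23) = 4.5236 bits/symbol. Redundancy = 1 - H/H_max = 1 - 3.03/4.5236 = 1 - 0.6698 = 0.3302

0.3302


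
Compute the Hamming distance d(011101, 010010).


Count differing positions: . . ^ ^ ^ ^ = 4 differences

4


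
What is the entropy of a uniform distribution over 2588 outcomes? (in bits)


H = log2(n) = log2(2588) = 11.3376

11.3376 bits


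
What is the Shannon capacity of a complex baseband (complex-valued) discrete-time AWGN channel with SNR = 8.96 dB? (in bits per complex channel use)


SNR_linear = 10^(8.96/10) = 7.8705; C = log2(1 + SNR_linear) = log2(1 + 7.8705) = 3.149

3.149 bits/channel use


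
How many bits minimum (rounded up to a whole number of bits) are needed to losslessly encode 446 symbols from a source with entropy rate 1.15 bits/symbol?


Minimum bits >= n * H = 446 * 1.15 = 512.9, rounded up to a whole number of bits = 513

513 bits


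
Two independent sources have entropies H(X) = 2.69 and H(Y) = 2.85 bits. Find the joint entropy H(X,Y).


For independent variables, H(X,Y) = H(X) + H(Y) = 2.69 + 2.85 = 5.54

5.54 bits


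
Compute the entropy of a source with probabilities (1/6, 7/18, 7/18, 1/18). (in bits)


H = -sum(p_i * log2(p_i)). Terms: -(1/6)*log2(1/6) = 0.430827; -(7/18)*log2(7/18) = 0.529888; -(7/18)*log2(7/18) = 0.529888; -(1/18)*log2(1/18) = 0.231663. H = 0.430827 + 0.529888 + 0.529888 + 0.231663 = 1.7223

1.7223 bits


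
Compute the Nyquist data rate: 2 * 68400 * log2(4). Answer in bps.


Rate = 2 * B * log2(M) = 2 * 68400 * 2.0 = 273600.0

273600.0 bps


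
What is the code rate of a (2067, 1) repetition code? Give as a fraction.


Rate = k/n = 1/2067

1/2067


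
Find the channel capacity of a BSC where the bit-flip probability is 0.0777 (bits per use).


H(p) = -p*log2(p) - (1-p)*log2(1-p) = -0.0777*log2(0.0777) - 0.9223*log2(0.9223) = 0.286398 + 0.107625 = 0.394. C = 1 - H(p) = 1 - 0.394 = 0.606

0.606 bits


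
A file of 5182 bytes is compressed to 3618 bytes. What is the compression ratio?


Ratio = original / compressed = 5182 / 3618 = 1.4323

1.4323


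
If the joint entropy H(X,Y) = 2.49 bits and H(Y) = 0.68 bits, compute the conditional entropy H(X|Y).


H(X|Y) = H(X,Y) - H(Y) = 2.49 - 0.68 = 1.81

1.81 bits


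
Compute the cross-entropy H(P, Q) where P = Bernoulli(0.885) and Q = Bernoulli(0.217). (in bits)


H(P,Q) = -p*log2(q) - (1-p)*log2(1-q). -0.885*log2(0.217) = 1.950746; -0.115*log2(0.783) = 0.040585. H(P,Q) = 1.950746 + 0.040585 = 1.9913

1.9913 bits


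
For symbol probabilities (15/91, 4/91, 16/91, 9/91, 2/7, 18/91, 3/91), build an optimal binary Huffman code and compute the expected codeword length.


Huffman construction (repeatedly merge the two least-probable nodes; each merge adds 1 bit to every symbol beneath it): 3/91 + 4/91 = 1/13; 1/13 + 9/91 = 16/91; 15/91 + 16/91 = 31/91; 16/91 + 18/91 = 34/91; 2/7 + 31/91 = 57/91; 34/91 + 57/91 = 1. Resulting codeword lengths (in the order the probabilities were given): (3, 4, 3, 3, 2, 2, 4). L_avg = sum(p_i * l_i) = 15/91*3 + 4/91*4 + 16/91*3 + 9/91*3 + 2/7*2 + 18/91*2 + 3/91*4 = 236/91 = 2.5934

2.5934 bits


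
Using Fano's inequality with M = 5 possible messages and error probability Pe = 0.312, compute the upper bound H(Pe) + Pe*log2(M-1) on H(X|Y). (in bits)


H(Pe) = -Pe*log2(Pe) - (1-Pe)*log2(1-Pe) = -0.312*log2(0.312) - 0.688*log2(0.688) = 0.524279 + 0.371189 = 0.8955. Pe*log2(M-1) = 0.312*log2(4) = 0.624000. Bound = H(Pe) + Pe*log2(M-1) = 0.524279 + 0.371189 + 0.624000 = 1.5195

1.5195 bits


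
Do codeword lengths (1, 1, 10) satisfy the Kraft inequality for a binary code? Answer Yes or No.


Kraft sum = sum(2^(-l_i)) = 1.001, need <= 1. Result: violated (a binary prefix-free code with these lengths cannot exist)

No


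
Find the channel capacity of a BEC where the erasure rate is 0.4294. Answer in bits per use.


C = 1 - epsilon = 1 - 0.4294 = 0.5706

0.5706 bits


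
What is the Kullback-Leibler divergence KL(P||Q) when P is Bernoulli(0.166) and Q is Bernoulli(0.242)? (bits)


KL = p*log2(p/q) + (1-p)*log2((1-p)/(1-q)) = 0.166*log2(0.166/0.242) + 0.834*log2(0.834/0.758) = 0.0247

0.0247 bits


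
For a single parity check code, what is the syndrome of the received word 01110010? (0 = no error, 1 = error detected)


Syndrome = XOR of all bits = 0 XOR 1 XOR 1 XOR 1 XOR 0 XOR 0 XOR 1 XOR 0 = 0

0


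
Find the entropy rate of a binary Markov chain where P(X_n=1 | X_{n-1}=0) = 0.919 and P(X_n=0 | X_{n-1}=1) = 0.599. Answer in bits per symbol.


Stationary distribution: pi_0 = p10/(p01+p10) = 0.3946, pi_1 = 0.6054. Entropy rate H' = pi_0*H(p01) + pi_1*H(p10) = 0.3946*0.4057 + 0.6054*0.9715 = 0.7483

0.7483 bits/symbol


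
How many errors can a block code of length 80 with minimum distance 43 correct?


Correction capability = floor((d-1)/2) = floor((43-1)/2) = 21

21 errors


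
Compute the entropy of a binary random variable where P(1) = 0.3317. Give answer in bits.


H = -p*log2(p) - (1-p)*log2(1-p). -0.3317*log2(0.3317) = 0.528083; -0.6683*log2(0.6683) = 0.388571. H = 0.528083 + 0.388571 = 0.9167

0.9167 bits


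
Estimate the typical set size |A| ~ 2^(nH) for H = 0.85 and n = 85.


log2|A_typical| = nH = 85 * 0.85 = 72.25, so |A_typical| ~ 2^72.25 = 5.616e+21

5.616e+21


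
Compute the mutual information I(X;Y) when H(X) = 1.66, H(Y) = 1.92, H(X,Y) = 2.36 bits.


I(X;Y) = H(X) + H(Y) - H(X,Y) = 1.66 + 1.92 - 2.36 = 1.22

1.22 bits


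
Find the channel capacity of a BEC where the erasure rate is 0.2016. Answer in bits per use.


C = 1 - epsilon = 1 - 0.2016 = 0.7984

0.7984 bits


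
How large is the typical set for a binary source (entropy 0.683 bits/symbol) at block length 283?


log2|A_typical| = nH = 283 * 0.683 = 193.289, so |A_typical| ~ 2^193.289 = 1.534e+58

1.534e+58


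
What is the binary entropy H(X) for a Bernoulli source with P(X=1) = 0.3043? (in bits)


H = -p*log2(p) - (1-p)*log2(1-p). -0.3043*log2(0.3043) = 0.522311; -0.6957*log2(0.6957) = 0.364173. H = 0.522311 + 0.364173 = 0.8865

0.8865 bits


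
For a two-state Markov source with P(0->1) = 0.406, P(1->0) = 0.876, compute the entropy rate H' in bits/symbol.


Stationary distribution: pi_0 = p10/(p01+p10) = 0.6833, pi_1 = 0.3167. Entropy rate H' = pi_0*H(p01) + pi_1*H(p10) = 0.6833*0.9744 + 0.3167*0.5408 = 0.837

0.837 bits/symbol


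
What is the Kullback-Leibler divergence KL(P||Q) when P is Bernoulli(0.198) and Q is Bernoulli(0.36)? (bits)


KL = p*log2(p/q) + (1-p)*log2((1-p)/(1-q)) = 0.198*log2(0.198/0.36) + 0.802*log2(0.802/0.64) = 0.0903

0.0903 bits


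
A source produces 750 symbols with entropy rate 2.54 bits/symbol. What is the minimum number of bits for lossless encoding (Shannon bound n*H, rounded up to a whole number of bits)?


Minimum bits >= n * H = 750 * 2.54 = 1905.0, rounded up to a whole number of bits = 1905

1905 bits


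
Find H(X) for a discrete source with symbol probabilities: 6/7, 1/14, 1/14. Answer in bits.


H = -sum(p_i * log2(p_i)). Terms: -(6/7)*log2(6/7) = 0.190622; -(1/14)*log2(1/14) = 0.271954; -(1/14)*log2(1/14) = 0.271954. H = 0.190622 + 0.271954 + 0.271954 = 0.7345

0.7345 bits


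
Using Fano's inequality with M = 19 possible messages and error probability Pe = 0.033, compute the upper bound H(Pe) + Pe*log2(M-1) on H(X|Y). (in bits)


H(Pe) = -Pe*log2(Pe) - (1-Pe)*log2(1-Pe) = -0.033*log2(0.033) - 0.967*log2(0.967) = 0.162406 + 0.046815 = 0.2092. Pe*log2(M-1) = 0.033*log2(18) = 0.137608. Bound = H(Pe) + Pe*log2(M-1) = 0.162406 + 0.046815 + 0.137608 = 0.3468

0.3468 bits


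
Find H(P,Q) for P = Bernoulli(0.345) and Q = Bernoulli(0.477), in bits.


H(P,Q) = -p*log2(q) - (1-p)*log2(1-q). -0.345*log2(0.477) = 0.368439; -0.655*log2(0.523) = 0.612502. H(P,Q) = 0.368439 + 0.612502 = 0.9809

0.9809 bits


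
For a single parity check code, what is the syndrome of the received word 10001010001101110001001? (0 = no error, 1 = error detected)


Syndrome = XOR of all bits = 1 XOR 0 XOR 0 XOR 0 XOR 1 XOR 0 XOR 1 XOR 0 XOR 0 XOR 0 XOR 1 XOR 1 XOR 0 XOR 1 XOR 1 XOR 1 XOR 0 XOR 0 XOR 0 XOR 1 XOR 0 XOR 0 XOR 1 = 0

0


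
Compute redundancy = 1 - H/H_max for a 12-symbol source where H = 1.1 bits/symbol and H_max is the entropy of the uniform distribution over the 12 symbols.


H_max = log2(K) = log2(12) = 3.585 bits/symbol. Redundancy = 1 - H/H_max = 1 - 1.1/3.585 = 1 - 0.3068 = 0.6932

0.6932


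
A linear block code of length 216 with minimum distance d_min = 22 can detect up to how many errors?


Detection capability = d_min - 1 = 22 - 1 = 21

21 errors


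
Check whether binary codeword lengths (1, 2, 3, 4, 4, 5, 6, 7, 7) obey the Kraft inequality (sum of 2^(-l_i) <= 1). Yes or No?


Kraft sum = sum(2^(-l_i)) = 1.0625, need <= 1. Result: violated (a binary prefix-free code with these lengths cannot exist)

No


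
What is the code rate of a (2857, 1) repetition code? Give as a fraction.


Rate = k/n = 1/2857

1/2857


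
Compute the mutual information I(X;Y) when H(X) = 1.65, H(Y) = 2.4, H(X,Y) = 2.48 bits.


I(X;Y) = H(X) + H(Y) - H(X,Y) = 1.65 + 2.4 - 2.48 = 1.57

1.57 bits


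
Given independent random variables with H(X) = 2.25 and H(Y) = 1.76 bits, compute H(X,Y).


For independent variables, H(X,Y) = H(X) + H(Y) = 2.25 + 1.76 = 4.01

4.01 bits


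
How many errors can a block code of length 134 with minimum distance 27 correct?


Correction capability = floor((d-1)/2) = floor((27-1)/2) = 13

13 errors
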